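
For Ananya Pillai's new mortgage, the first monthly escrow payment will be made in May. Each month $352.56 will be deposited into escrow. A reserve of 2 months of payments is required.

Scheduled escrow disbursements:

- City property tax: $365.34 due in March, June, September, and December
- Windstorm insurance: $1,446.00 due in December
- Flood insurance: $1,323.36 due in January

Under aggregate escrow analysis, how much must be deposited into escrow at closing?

$1,397.46

Cushion = 2 × $352.56 = $705.12
Trial balance (start $0, +$352.56 each month, − disbursements):
  May: +$352.56 → $352.56
  Jun: +$352.56 − $365.34 → $339.78
  Jul: +$352.56 → $692.34
  Aug: +$352.56 → $1,044.90
  Sep: +$352.56 − $365.34 → $1,032.12
  Oct: +$352.56 → $1,384.68
  Nov: +$352.56 → $1,737.24
  Dec: +$352.56 − $1,811.34 → $278.46
  Jan: +$352.56 − $1,323.36 → -$692.34
  Feb: +$352.56 → -$339.78
  Mar: +$352.56 − $365.34 → -$352.56
  Apr: +$352.56 → $0.00
Lowest trial balance = -$692.34 (Jan)
Initial deposit = cushion − low point = $705.12 − (-$692.34) = $1,397.46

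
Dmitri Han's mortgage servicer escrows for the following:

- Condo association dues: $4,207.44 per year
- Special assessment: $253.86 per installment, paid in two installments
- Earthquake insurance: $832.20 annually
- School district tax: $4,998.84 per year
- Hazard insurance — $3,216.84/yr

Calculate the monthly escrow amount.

Condo association dues — $4,207.44
Special assessment — $253.86 × 2 = $507.72
Earthquake insurance — $832.20
School district tax — $4,998.84
Hazard insurance — $3,216.84
Combined annual = $13,763.04
Monthly = $13,763.04 / 12 = $1,146.92

$1,146.92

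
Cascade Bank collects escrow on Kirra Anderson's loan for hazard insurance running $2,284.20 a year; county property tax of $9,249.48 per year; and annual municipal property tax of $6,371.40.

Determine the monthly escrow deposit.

Hazard insurance = $2,284.20 per year
County property tax = $9,249.48 per year
Municipal property tax = $6,371.40 per year
Yearly total = $17,905.08
Monthly escrow = $17,905.08 ÷ 12 = $1,492.09

$1,492.09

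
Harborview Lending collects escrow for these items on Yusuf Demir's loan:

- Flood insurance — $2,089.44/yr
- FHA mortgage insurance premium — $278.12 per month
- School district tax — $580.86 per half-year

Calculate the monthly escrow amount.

Flood insurance: $2,089.44
FHA mortgage insurance premium: $278.12 × 12 = $3,337.44
School district tax: $580.86 × 2 = $1,161.72
Combined annual = $2,089.44 + $3,337.44 + $1,161.72 = $6,588.60
Monthly escrow = $6,588.60 / 12 = $549.05

$549.05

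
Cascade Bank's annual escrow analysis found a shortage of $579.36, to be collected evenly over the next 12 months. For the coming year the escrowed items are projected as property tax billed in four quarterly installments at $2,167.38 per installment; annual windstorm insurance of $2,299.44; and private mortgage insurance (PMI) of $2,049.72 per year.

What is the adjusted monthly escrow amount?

$1,133.17

Property tax — $2,167.38 × 4 = $8,669.52/yr
Windstorm insurance — $2,299.44/yr
Private mortgage insurance (PMI) — $2,049.72/yr
Combined annual = $13,018.68
Base monthly escrow = $13,018.68 ÷ 12 = $1,084.89
Shortage per month = $579.36 / 12 = $48.28
New monthly escrow = $1,084.89 + $48.28 = $1,133.17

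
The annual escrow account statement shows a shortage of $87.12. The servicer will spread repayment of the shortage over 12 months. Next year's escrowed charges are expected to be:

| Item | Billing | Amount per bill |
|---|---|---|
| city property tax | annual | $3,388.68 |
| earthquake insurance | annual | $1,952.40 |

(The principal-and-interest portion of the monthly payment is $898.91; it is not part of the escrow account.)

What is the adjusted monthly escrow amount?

$452.35

City property tax: $3,388.68 per year
Earthquake insurance: $1,952.40 per year
Total per year = $3,388.68 + $1,952.40 = $5,341.08
Monthly escrow = $5,341.08 / 12 = $445.09
Shortage per month = $87.12 / 12 = $7.26
New monthly escrow = $445.09 + $7.26 = $452.35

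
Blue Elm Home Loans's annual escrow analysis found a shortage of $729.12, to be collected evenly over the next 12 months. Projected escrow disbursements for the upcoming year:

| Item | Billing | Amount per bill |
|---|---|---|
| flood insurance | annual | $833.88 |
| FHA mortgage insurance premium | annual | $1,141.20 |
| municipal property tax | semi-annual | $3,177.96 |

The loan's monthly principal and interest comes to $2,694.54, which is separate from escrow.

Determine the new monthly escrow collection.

$755.01

Flood insurance: $833.88
FHA mortgage insurance premium: $1,141.20
Municipal property tax: $3,177.96 × 2 = $6,355.92
Annual escrow total = $833.88 + $1,141.20 + $6,355.92 = $8,331.00
Monthly = $8,331.00 / 12 = $694.25
Shortage per month = $729.12 ÷ 12 = $60.76
Adjusted monthly = $694.25 + $60.76 = $755.01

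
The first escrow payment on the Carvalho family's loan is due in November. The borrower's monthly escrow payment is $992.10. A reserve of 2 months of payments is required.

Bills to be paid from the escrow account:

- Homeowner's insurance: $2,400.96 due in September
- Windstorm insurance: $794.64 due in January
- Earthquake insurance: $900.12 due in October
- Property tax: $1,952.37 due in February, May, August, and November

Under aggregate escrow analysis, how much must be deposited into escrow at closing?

Cushion = 2 × $992.10 = $1,984.20
Trial balance (start $0, +$992.10 each month, − disbursements):
  Nov: +$992.10 − $1,952.37 → -$960.27
  Dec: +$992.10 → $31.83
  Jan: +$992.10 − $794.64 → $229.29
  Feb: +$992.10 − $1,952.37 → -$730.98
  Mar: +$992.10 → $261.12
  Apr: +$992.10 → $1,253.22
  May: +$992.10 − $1,952.37 → $292.95
  Jun: +$992.10 → $1,285.05
  Jul: +$992.10 → $2,277.15
  Aug: +$992.10 − $1,952.37 → $1,316.88
  Sep: +$992.10 − $2,400.96 → -$91.98
  Oct: +$992.10 − $900.12 → $0.00
Lowest trial balance = -$960.27 (Nov)
Initial deposit = cushion − low point = $1,984.20 − (-$960.27) = $2,944.47

$2,944.47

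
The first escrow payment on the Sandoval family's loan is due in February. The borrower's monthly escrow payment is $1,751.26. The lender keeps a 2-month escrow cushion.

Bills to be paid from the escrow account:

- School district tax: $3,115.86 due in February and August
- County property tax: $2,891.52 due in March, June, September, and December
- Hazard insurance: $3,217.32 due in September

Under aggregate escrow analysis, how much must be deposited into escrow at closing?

$7,616.04

Cushion = 2 × $1,751.26 = $3,502.52
Trial balance (start $0, +$1,751.26 each month, − disbursements):
  Feb: +$1,751.26 − $3,115.86 → -$1,364.60
  Mar: +$1,751.26 − $2,891.52 → -$2,504.86
  Apr: +$1,751.26 → -$753.60
  May: +$1,751.26 → $997.66
  Jun: +$1,751.26 − $2,891.52 → -$142.60
  Jul: +$1,751.26 → $1,608.66
  Aug: +$1,751.26 − $3,115.86 → $244.06
  Sep: +$1,751.26 − $6,108.84 → -$4,113.52
  Oct: +$1,751.26 → -$2,362.26
  Nov: +$1,751.26 → -$611.00
  Dec: +$1,751.26 − $2,891.52 → -$1,751.26
  Jan: +$1,751.26 → $0.00
Lowest trial balance = -$4,113.52 (Sep)
Initial deposit = cushion − low point = $3,502.52 − (-$4,113.52) = $7,616.04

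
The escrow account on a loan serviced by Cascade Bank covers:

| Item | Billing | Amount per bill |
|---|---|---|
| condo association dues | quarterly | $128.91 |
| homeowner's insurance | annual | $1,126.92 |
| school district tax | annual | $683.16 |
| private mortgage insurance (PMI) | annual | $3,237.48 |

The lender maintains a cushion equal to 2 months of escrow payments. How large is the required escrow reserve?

Condo association dues — $128.91 × 4 = $515.64
Homeowner's insurance — $1,126.92
School district tax — $683.16
Private mortgage insurance (PMI) — $3,237.48
Total per year = $5,563.20
Monthly = $5,563.20 / 12 = $463.60
Required cushion = 2 × $463.60 = $927.20

$927.20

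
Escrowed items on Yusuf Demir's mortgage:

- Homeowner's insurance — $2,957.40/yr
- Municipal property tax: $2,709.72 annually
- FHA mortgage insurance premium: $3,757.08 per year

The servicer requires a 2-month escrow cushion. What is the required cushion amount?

Homeowner's insurance — $2,957.40
Municipal property tax — $2,709.72
FHA mortgage insurance premium — $3,757.08
Combined annual = $2,957.40 + $2,709.72 + $3,757.08 = $9,424.20
Monthly escrow = $9,424.20 ÷ 12 = $785.35
Required cushion = 2 × $785.35 = $1,570.70

$1,570.70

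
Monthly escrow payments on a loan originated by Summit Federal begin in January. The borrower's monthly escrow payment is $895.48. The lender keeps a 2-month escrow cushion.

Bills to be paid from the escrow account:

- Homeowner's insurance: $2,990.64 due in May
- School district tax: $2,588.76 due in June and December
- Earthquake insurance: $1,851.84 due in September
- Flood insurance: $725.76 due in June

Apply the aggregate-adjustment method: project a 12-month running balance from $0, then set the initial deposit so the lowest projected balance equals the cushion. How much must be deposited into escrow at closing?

Cushion = 2 × $895.48 = $1,790.96
Trial balance (start $0, +$895.48 each month, − disbursements):
  Jan: +$895.48 → $895.48
  Feb: +$895.48 → $1,790.96
  Mar: +$895.48 → $2,686.44
  Apr: +$895.48 → $3,581.92
  May: +$895.48 − $2,990.64 → $1,486.76
  Jun: +$895.48 − $3,314.52 → -$932.28
  Jul: +$895.48 → -$36.80
  Aug: +$895.48 → $858.68
  Sep: +$895.48 − $1,851.84 → -$97.68
  Oct: +$895.48 → $797.80
  Nov: +$895.48 → $1,693.28
  Dec: +$895.48 − $2,588.76 → $0.00
Lowest trial balance = -$932.28 (Jun)
Initial deposit = cushion − low point = $1,790.96 − (-$932.28) = $2,723.24

$2,723.24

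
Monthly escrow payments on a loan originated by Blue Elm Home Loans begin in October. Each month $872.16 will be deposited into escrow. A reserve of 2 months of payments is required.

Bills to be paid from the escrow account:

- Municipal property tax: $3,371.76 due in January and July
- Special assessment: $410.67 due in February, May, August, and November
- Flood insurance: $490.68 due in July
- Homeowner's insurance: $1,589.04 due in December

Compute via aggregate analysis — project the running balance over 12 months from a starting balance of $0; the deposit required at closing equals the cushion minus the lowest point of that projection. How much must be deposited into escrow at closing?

Cushion = 2 × $872.16 = $1,744.32
Trial balance (start $0, +$872.16 each month, − disbursements):
  Oct: +$872.16 → $872.16
  Nov: +$872.16 − $410.67 → $1,333.65
  Dec: +$872.16 − $1,589.04 → $616.77
  Jan: +$872.16 − $3,371.76 → -$1,882.83
  Feb: +$872.16 − $410.67 → -$1,421.34
  Mar: +$872.16 → -$549.18
  Apr: +$872.16 → $322.98
  May: +$872.16 − $410.67 → $784.47
  Jun: +$872.16 → $1,656.63
  Jul: +$872.16 − $3,862.44 → -$1,333.65
  Aug: +$872.16 − $410.67 → -$872.16
  Sep: +$872.16 → $0.00
Lowest trial balance = -$1,882.83 (Jan)
Initial deposit = cushion − low point = $1,744.32 − (-$1,882.83) = $3,627.15

$3,627.15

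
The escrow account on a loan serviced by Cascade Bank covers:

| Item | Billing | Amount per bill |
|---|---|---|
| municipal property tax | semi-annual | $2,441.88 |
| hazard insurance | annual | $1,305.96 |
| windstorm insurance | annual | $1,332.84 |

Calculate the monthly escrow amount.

$626.88

Municipal property tax: $2,441.88 × 2 = $4,883.76 annually
Hazard insurance: $1,305.96 annually
Windstorm insurance: $1,332.84 annually
Yearly total = $7,522.56
Per month = $7,522.56 / 12 = $626.88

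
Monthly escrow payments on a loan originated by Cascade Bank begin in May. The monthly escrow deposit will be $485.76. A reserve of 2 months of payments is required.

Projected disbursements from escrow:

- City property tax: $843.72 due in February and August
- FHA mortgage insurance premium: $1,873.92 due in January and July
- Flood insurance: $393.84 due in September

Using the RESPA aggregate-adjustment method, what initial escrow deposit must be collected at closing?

Cushion = 2 × $485.76 = $971.52
Trial balance (start $0, +$485.76 each month, − disbursements):
  May: +$485.76 → $485.76
  Jun: +$485.76 → $971.52
  Jul: +$485.76 − $1,873.92 → -$416.64
  Aug: +$485.76 − $843.72 → -$774.60
  Sep: +$485.76 − $393.84 → -$682.68
  Oct: +$485.76 → -$196.92
  Nov: +$485.76 → $288.84
  Dec: +$485.76 → $774.60
  Jan: +$485.76 − $1,873.92 → -$613.56
  Feb: +$485.76 − $843.72 → -$971.52
  Mar: +$485.76 → -$485.76
  Apr: +$485.76 → $0.00
Lowest trial balance = -$971.52 (Feb)
Initial deposit = cushion − low point = $971.52 − (-$971.52) = $1,943.04

$1,943.04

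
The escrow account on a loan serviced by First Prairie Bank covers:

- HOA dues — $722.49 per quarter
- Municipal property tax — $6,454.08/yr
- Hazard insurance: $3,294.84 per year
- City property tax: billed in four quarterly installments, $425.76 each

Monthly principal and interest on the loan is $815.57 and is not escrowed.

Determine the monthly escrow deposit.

$1,195.16

HOA dues: $722.49 × 4 = $2,889.96/yr
Municipal property tax: $6,454.08/yr
Hazard insurance: $3,294.84/yr
City property tax: $425.76 × 4 = $1,703.04/yr
Yearly total = $2,889.96 + $6,454.08 + $3,294.84 + $1,703.04 = $14,341.92
Per month = $14,341.92 ÷ 12 = $1,195.16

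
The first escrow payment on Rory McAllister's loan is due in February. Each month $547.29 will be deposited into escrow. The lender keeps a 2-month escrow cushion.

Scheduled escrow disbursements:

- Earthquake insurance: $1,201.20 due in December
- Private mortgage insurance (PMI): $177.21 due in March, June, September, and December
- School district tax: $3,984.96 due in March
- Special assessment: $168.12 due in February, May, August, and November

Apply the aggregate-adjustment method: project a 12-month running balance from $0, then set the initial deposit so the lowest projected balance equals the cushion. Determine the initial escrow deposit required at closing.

Cushion = 2 × $547.29 = $1,094.58
Trial balance (start $0, +$547.29 each month, − disbursements):
  Feb: +$547.29 − $168.12 → $379.17
  Mar: +$547.29 − $4,162.17 → -$3,235.71
  Apr: +$547.29 → -$2,688.42
  May: +$547.29 − $168.12 → -$2,309.25
  Jun: +$547.29 − $177.21 → -$1,939.17
  Jul: +$547.29 → -$1,391.88
  Aug: +$547.29 − $168.12 → -$1,012.71
  Sep: +$547.29 − $177.21 → -$642.63
  Oct: +$547.29 → -$95.34
  Nov: +$547.29 − $168.12 → $283.83
  Dec: +$547.29 − $1,378.41 → -$547.29
  Jan: +$547.29 → $0.00
Lowest trial balance = -$3,235.71 (Mar)
Initial deposit = cushion − low point = $1,094.58 − (-$3,235.71) = $4,330.29

$4,330.29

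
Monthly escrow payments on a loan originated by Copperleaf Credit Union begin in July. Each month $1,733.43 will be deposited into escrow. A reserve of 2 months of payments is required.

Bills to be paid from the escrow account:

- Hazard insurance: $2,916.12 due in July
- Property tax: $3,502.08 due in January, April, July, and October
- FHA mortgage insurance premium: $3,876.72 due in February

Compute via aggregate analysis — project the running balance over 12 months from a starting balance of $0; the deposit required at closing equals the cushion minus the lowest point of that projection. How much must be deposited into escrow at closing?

Cushion = 2 × $1,733.43 = $3,466.86
Trial balance (start $0, +$1,733.43 each month, − disbursements):
  Jul: +$1,733.43 − $6,418.20 → -$4,684.77
  Aug: +$1,733.43 → -$2,951.34
  Sep: +$1,733.43 → -$1,217.91
  Oct: +$1,733.43 − $3,502.08 → -$2,986.56
  Nov: +$1,733.43 → -$1,253.13
  Dec: +$1,733.43 → $480.30
  Jan: +$1,733.43 − $3,502.08 → -$1,288.35
  Feb: +$1,733.43 − $3,876.72 → -$3,431.64
  Mar: +$1,733.43 → -$1,698.21
  Apr: +$1,733.43 − $3,502.08 → -$3,466.86
  May: +$1,733.43 → -$1,733.43
  Jun: +$1,733.43 → $0.00
Lowest trial balance = -$4,684.77 (Jul)
Initial deposit = cushion − low point = $3,466.86 − (-$4,684.77) = $8,151.63

$8,151.63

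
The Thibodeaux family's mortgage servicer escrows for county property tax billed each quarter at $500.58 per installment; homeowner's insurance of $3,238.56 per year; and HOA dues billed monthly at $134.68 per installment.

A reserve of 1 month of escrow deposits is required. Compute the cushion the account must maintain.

County property tax — $500.58 × 4 = $2,002.32 per year
Homeowner's insurance — $3,238.56 per year
HOA dues — $134.68 × 12 = $1,616.16 per year
Annual escrow total = $2,002.32 + $3,238.56 + $1,616.16 = $6,857.04
Base monthly escrow = $6,857.04 / 12 = $571.42
Cushion = 1 × $571.42 = $571.42

$571.42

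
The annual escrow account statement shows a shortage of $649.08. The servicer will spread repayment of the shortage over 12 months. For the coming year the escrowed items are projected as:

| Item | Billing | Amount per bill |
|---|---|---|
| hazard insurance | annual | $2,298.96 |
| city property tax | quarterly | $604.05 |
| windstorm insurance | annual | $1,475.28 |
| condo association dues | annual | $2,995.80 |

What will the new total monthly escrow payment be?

Hazard insurance — $2,298.96 per year
City property tax — $604.05 × 4 = $2,416.20 per year
Windstorm insurance — $1,475.28 per year
Condo association dues — $2,995.80 per year
Combined annual = $2,298.96 + $2,416.20 + $1,475.28 + $2,995.80 = $9,186.24
Monthly = $9,186.24 ÷ 12 = $765.52
Shortage per month = $649.08 / 12 = $54.09
New monthly escrow = $765.52 + $54.09 = $819.61

$819.61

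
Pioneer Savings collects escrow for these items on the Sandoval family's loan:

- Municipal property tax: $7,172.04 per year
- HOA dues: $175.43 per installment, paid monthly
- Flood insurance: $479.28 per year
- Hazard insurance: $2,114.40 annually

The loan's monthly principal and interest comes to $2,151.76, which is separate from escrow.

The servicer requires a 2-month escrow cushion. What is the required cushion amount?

Municipal property tax: $7,172.04 annually
HOA dues: $175.43 × 12 = $2,105.16 annually
Flood insurance: $479.28 annually
Hazard insurance: $2,114.40 annually
Combined annual = $11,870.88
Per month = $11,870.88 / 12 = $989.24
Required cushion = 2 × $989.24 = $1,978.48

$1,978.48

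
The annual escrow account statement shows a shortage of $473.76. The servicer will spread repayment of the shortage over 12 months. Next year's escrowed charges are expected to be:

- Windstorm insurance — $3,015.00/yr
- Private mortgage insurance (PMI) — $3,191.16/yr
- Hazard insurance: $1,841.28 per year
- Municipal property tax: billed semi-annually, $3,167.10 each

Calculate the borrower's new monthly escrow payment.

$1,237.95

Windstorm insurance = $3,015.00/yr
Private mortgage insurance (PMI) = $3,191.16/yr
Hazard insurance = $1,841.28/yr
Municipal property tax = $3,167.10 × 2 = $6,334.20/yr
Total per year = $3,015.00 + $3,191.16 + $1,841.28 + $6,334.20 = $14,381.64
Monthly escrow = $14,381.64 ÷ 12 = $1,198.47
Monthly shortage recovery: $473.76 ÷ 12 = $39.48
Adjusted monthly = $1,198.47 + $39.48 = $1,237.95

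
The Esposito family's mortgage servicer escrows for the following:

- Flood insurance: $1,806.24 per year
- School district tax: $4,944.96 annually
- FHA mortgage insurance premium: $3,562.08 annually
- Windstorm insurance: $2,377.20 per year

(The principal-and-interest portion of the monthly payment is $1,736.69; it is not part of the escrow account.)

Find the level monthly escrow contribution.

$1,057.54

Flood insurance: $1,806.24/yr
School district tax: $4,944.96/yr
FHA mortgage insurance premium: $3,562.08/yr
Windstorm insurance: $2,377.20/yr
Total annual escrow = $1,806.24 + $4,944.96 + $3,562.08 + $2,377.20 = $12,690.48
Per month = $12,690.48 / 12 = $1,057.54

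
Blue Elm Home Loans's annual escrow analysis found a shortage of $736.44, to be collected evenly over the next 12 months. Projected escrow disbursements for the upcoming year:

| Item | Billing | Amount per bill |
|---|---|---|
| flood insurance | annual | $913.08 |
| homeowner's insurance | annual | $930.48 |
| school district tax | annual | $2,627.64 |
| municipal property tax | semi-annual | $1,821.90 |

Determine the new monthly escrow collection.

Flood insurance = $913.08 annually
Homeowner's insurance = $930.48 annually
School district tax = $2,627.64 annually
Municipal property tax = $1,821.90 × 2 = $3,643.80 annually
Yearly total = $8,115.00
Base monthly escrow = $8,115.00 ÷ 12 = $676.25
Monthly shortage recovery: $736.44 ÷ 12 = $61.37
Adjusted monthly = $676.25 + $61.37 = $737.62

$737.62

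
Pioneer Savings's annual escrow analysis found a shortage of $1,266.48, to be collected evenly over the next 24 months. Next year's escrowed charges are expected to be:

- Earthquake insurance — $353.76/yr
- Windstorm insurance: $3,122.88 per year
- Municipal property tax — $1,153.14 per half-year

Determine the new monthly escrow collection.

Earthquake insurance: $353.76/yr
Windstorm insurance: $3,122.88/yr
Municipal property tax: $1,153.14 × 2 = $2,306.28/yr
Annual escrow total = $353.76 + $3,122.88 + $2,306.28 = $5,782.92
Monthly escrow = $5,782.92 ÷ 12 = $481.91
Shortage spread = $1,266.48 / 24 = $52.77/mo
New monthly escrow = $481.91 + $52.77 = $534.68

$534.68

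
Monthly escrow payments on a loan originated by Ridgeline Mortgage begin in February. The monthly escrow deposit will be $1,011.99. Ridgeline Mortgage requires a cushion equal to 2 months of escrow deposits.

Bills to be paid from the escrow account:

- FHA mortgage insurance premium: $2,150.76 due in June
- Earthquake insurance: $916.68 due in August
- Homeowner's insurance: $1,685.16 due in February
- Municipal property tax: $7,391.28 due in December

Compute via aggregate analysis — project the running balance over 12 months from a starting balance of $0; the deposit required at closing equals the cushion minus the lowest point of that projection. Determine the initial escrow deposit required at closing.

$3,035.97

Cushion = 2 × $1,011.99 = $2,023.98
Trial balance (start $0, +$1,011.99 each month, − disbursements):
  Feb: +$1,011.99 − $1,685.16 → -$673.17
  Mar: +$1,011.99 → $338.82
  Apr: +$1,011.99 → $1,350.81
  May: +$1,011.99 → $2,362.80
  Jun: +$1,011.99 − $2,150.76 → $1,224.03
  Jul: +$1,011.99 → $2,236.02
  Aug: +$1,011.99 − $916.68 → $2,331.33
  Sep: +$1,011.99 → $3,343.32
  Oct: +$1,011.99 → $4,355.31
  Nov: +$1,011.99 → $5,367.30
  Dec: +$1,011.99 − $7,391.28 → -$1,011.99
  Jan: +$1,011.99 → $0.00
Lowest trial balance = -$1,011.99 (Dec)
Initial deposit = cushion − low point = $2,023.98 − (-$1,011.99) = $3,035.97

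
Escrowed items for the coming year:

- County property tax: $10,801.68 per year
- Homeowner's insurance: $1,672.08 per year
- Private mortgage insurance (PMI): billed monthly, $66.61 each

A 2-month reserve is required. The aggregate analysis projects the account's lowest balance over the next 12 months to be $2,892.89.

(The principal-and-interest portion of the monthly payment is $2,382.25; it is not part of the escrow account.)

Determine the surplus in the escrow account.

$680.71

County property tax — $10,801.68 per year
Homeowner's insurance — $1,672.08 per year
Private mortgage insurance (PMI) — $66.61 × 12 = $799.32 per year
Combined annual = $10,801.68 + $1,672.08 + $799.32 = $13,273.08
Per month = $13,273.08 ÷ 12 = $1,106.09
Required cushion = 2 × $1,106.09 = $2,212.18
Surplus = $2,892.89 − $2,212.18 = $680.71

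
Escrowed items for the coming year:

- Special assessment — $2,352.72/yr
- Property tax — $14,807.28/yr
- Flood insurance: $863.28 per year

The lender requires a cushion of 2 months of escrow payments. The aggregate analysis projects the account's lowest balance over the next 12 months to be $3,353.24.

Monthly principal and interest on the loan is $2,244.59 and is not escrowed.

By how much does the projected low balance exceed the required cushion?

Special assessment: $2,352.72 per year
Property tax: $14,807.28 per year
Flood insurance: $863.28 per year
Total annual escrow = $2,352.72 + $14,807.28 + $863.28 = $18,023.28
Base monthly escrow = $18,023.28 / 12 = $1,501.94
Required cushion = 2 × $1,501.94 = $3,003.88
Surplus = $3,353.24 − $3,003.88 = $349.36

$349.36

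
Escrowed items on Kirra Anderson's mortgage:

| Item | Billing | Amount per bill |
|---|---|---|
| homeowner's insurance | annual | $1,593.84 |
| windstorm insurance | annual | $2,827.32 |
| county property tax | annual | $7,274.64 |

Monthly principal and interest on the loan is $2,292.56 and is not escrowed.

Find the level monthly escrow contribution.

Homeowner's insurance = $1,593.84
Windstorm insurance = $2,827.32
County property tax = $7,274.64
Total per year = $11,695.80
Monthly escrow = $11,695.80 / 12 = $974.65

$974.65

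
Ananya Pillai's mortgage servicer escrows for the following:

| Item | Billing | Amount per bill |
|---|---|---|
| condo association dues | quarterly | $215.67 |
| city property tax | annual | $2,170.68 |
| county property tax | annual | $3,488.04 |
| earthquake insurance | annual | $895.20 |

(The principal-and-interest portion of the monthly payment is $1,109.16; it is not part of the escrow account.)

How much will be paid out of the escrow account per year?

$7,416.60

Condo association dues: $215.67 × 4 = $862.68/yr
City property tax: $2,170.68/yr
County property tax: $3,488.04/yr
Earthquake insurance: $895.20/yr
Combined annual = $862.68 + $2,170.68 + $3,488.04 + $895.20 = $7,416.60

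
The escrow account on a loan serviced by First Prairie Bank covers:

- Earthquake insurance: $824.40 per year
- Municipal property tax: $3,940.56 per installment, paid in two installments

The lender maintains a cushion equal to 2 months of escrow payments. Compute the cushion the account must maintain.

$1,450.92

Earthquake insurance — $824.40/yr
Municipal property tax — $3,940.56 × 2 = $7,881.12/yr
Yearly total = $824.40 + $7,881.12 = $8,705.52
Monthly = $8,705.52 / 12 = $725.46
Reserve = 2 × $725.46 = $1,450.92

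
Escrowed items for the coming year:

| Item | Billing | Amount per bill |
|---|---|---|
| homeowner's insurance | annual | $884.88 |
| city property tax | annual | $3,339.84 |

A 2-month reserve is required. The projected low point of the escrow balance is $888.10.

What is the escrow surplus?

$183.98

Homeowner's insurance: $884.88 annually
City property tax: $3,339.84 annually
Total per year = $884.88 + $3,339.84 = $4,224.72
Monthly = $4,224.72 / 12 = $352.06
Required reserve = 2 × $352.06 = $704.12
Surplus = $888.10 − $704.12 = $183.98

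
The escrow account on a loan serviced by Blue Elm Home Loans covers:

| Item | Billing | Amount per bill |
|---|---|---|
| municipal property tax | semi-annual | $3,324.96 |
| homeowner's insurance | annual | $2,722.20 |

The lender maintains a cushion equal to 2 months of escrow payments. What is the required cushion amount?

$1,562.02

Municipal property tax = $3,324.96 × 2 = $6,649.92 annually
Homeowner's insurance = $2,722.20 annually
Combined annual = $9,372.12
Monthly escrow = $9,372.12 ÷ 12 = $781.01
Reserve = 2 × $781.01 = $1,562.02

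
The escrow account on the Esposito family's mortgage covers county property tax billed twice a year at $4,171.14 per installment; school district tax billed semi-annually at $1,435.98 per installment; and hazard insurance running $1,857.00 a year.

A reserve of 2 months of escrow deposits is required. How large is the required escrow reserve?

$2,178.54

County property tax: $4,171.14 × 2 = $8,342.28/yr
School district tax: $1,435.98 × 2 = $2,871.96/yr
Hazard insurance: $1,857.00/yr
Annual escrow total = $8,342.28 + $2,871.96 + $1,857.00 = $13,071.24
Monthly = $13,071.24 / 12 = $1,089.27
Reserve = 2 × $1,089.27 = $2,178.54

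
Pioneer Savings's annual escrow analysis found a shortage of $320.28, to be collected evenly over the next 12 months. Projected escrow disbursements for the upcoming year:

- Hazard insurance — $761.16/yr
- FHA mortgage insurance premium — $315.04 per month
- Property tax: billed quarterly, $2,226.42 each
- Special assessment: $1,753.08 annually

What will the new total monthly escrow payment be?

Hazard insurance: $761.16 annually
FHA mortgage insurance premium: $315.04 × 12 = $3,780.48 annually
Property tax: $2,226.42 × 4 = $8,905.68 annually
Special assessment: $1,753.08 annually
Yearly total = $15,200.40
Per month = $15,200.40 ÷ 12 = $1,266.70
Shortage per month = $320.28 ÷ 12 = $26.69
Adjusted monthly = $1,266.70 + $26.69 = $1,293.39

$1,293.39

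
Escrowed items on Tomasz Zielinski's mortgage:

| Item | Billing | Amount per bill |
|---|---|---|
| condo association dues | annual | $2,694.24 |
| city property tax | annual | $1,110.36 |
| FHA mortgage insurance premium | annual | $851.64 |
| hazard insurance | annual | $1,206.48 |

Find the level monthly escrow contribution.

Condo association dues: $2,694.24 annually
City property tax: $1,110.36 annually
FHA mortgage insurance premium: $851.64 annually
Hazard insurance: $1,206.48 annually
Total annual escrow = $5,862.72
Monthly escrow = $5,862.72 ÷ 12 = $488.56

$488.56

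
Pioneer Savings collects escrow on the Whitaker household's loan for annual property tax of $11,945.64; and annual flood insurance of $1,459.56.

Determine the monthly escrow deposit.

Property tax = $11,945.64/yr
Flood insurance = $1,459.56/yr
Total annual escrow = $11,945.64 + $1,459.56 = $13,405.20
Monthly escrow = $13,405.20 / 12 = $1,117.10

$1,117.10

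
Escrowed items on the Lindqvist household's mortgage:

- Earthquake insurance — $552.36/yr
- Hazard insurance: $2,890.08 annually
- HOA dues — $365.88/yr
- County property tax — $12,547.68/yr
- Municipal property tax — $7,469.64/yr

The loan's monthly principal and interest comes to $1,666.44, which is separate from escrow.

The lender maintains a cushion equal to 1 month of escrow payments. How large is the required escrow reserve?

$1,985.47

Earthquake insurance — $552.36 annually
Hazard insurance — $2,890.08 annually
HOA dues — $365.88 annually
County property tax — $12,547.68 annually
Municipal property tax — $7,469.64 annually
Combined annual = $552.36 + $2,890.08 + $365.88 + $12,547.68 + $7,469.64 = $23,825.64
Per month = $23,825.64 ÷ 12 = $1,985.47
Required cushion = 1 × $1,985.47 = $1,985.47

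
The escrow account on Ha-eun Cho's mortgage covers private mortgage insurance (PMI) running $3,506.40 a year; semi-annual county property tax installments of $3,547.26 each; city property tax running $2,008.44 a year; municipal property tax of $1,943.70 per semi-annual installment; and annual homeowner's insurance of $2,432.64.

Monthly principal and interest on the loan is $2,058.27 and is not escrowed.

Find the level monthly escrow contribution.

Private mortgage insurance (PMI): $3,506.40 per year
County property tax: $3,547.26 × 2 = $7,094.52 per year
City property tax: $2,008.44 per year
Municipal property tax: $1,943.70 × 2 = $3,887.40 per year
Homeowner's insurance: $2,432.64 per year
Total annual escrow = $3,506.40 + $7,094.52 + $2,008.44 + $3,887.40 + $2,432.64 = $18,929.40
Monthly escrow = $18,929.40 ÷ 12 = $1,577.45

$1,577.45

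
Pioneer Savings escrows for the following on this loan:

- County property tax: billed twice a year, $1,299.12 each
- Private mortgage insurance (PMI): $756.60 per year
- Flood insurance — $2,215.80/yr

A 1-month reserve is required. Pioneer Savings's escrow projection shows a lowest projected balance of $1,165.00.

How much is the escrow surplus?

County property tax — $1,299.12 × 2 = $2,598.24
Private mortgage insurance (PMI) — $756.60
Flood insurance — $2,215.80
Total per year = $5,570.64
Base monthly escrow = $5,570.64 ÷ 12 = $464.22
Cushion = 1 × $464.22 = $464.22
Surplus = $1,165.00 − $464.22 = $700.78

$700.78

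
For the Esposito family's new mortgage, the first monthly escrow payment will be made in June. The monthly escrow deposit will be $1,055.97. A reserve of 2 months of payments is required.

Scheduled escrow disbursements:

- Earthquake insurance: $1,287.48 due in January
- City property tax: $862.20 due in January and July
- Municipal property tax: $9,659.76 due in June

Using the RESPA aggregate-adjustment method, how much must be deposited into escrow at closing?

$10,715.73

Cushion = 2 × $1,055.97 = $2,111.94
Trial balance (start $0, +$1,055.97 each month, − disbursements):
  Jun: +$1,055.97 − $9,659.76 → -$8,603.79
  Jul: +$1,055.97 − $862.20 → -$8,410.02
  Aug: +$1,055.97 → -$7,354.05
  Sep: +$1,055.97 → -$6,298.08
  Oct: +$1,055.97 → -$5,242.11
  Nov: +$1,055.97 → -$4,186.14
  Dec: +$1,055.97 → -$3,130.17
  Jan: +$1,055.97 − $2,149.68 → -$4,223.88
  Feb: +$1,055.97 → -$3,167.91
  Mar: +$1,055.97 → -$2,111.94
  Apr: +$1,055.97 → -$1,055.97
  May: +$1,055.97 → $0.00
Lowest trial balance = -$8,603.79 (Jun)
Initial deposit = cushion − low point = $2,111.94 − (-$8,603.79) = $10,715.73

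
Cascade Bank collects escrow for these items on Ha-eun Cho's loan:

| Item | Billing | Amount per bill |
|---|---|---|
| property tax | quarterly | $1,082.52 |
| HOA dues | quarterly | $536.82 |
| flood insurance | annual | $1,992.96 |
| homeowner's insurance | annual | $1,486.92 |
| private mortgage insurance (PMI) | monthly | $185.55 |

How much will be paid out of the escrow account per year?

$12,183.84

Property tax = $1,082.52 × 4 = $4,330.08 annually
HOA dues = $536.82 × 4 = $2,147.28 annually
Flood insurance = $1,992.96 annually
Homeowner's insurance = $1,486.92 annually
Private mortgage insurance (PMI) = $185.55 × 12 = $2,226.60 annually
Yearly total = $12,183.84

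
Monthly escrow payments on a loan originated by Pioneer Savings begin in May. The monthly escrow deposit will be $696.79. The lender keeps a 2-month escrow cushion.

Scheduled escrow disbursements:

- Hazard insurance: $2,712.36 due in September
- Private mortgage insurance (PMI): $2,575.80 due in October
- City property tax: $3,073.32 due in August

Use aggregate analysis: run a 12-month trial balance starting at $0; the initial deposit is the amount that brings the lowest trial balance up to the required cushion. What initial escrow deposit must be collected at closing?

$5,574.32

Cushion = 2 × $696.79 = $1,393.58
Trial balance (start $0, +$696.79 each month, − disbursements):
  May: +$696.79 → $696.79
  Jun: +$696.79 → $1,393.58
  Jul: +$696.79 → $2,090.37
  Aug: +$696.79 − $3,073.32 → -$286.16
  Sep: +$696.79 − $2,712.36 → -$2,301.73
  Oct: +$696.79 − $2,575.80 → -$4,180.74
  Nov: +$696.79 → -$3,483.95
  Dec: +$696.79 → -$2,787.16
  Jan: +$696.79 → -$2,090.37
  Feb: +$696.79 → -$1,393.58
  Mar: +$696.79 → -$696.79
  Apr: +$696.79 → $0.00
Lowest trial balance = -$4,180.74 (Oct)
Initial deposit = cushion − low point = $1,393.58 − (-$4,180.74) = $5,574.32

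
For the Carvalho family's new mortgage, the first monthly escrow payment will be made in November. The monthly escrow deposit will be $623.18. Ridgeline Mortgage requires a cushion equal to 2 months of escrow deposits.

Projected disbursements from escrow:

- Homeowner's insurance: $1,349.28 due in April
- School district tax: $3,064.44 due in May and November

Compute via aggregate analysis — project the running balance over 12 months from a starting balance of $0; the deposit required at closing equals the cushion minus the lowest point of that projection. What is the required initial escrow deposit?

Cushion = 2 × $623.18 = $1,246.36
Trial balance (start $0, +$623.18 each month, − disbursements):
  Nov: +$623.18 − $3,064.44 → -$2,441.26
  Dec: +$623.18 → -$1,818.08
  Jan: +$623.18 → -$1,194.90
  Feb: +$623.18 → -$571.72
  Mar: +$623.18 → $51.46
  Apr: +$623.18 − $1,349.28 → -$674.64
  May: +$623.18 − $3,064.44 → -$3,115.90
  Jun: +$623.18 → -$2,492.72
  Jul: +$623.18 → -$1,869.54
  Aug: +$623.18 → -$1,246.36
  Sep: +$623.18 → -$623.18
  Oct: +$623.18 → $0.00
Lowest trial balance = -$3,115.90 (May)
Initial deposit = cushion − low point = $1,246.36 − (-$3,115.90) = $4,362.26

$4,362.26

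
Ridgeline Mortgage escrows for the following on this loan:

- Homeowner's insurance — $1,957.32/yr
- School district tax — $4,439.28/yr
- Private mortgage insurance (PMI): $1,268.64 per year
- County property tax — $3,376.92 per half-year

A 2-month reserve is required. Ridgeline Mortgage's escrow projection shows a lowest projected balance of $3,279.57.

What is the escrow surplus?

$876.39

Homeowner's insurance — $1,957.32 per year
School district tax — $4,439.28 per year
Private mortgage insurance (PMI) — $1,268.64 per year
County property tax — $3,376.92 × 2 = $6,753.84 per year
Total per year = $14,419.08
Base monthly escrow = $14,419.08 / 12 = $1,201.59
Required reserve = 2 × $1,201.59 = $2,403.18
Surplus = $3,279.57 − $2,403.18 = $876.39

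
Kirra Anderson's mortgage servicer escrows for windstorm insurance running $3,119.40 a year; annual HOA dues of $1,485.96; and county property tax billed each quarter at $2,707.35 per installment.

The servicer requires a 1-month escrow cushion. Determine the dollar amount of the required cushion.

$1,286.23

Windstorm insurance — $3,119.40 annually
HOA dues — $1,485.96 annually
County property tax — $2,707.35 × 4 = $10,829.40 annually
Annual escrow total = $3,119.40 + $1,485.96 + $10,829.40 = $15,434.76
Base monthly escrow = $15,434.76 / 12 = $1,286.23
Required cushion = 1 × $1,286.23 = $1,286.23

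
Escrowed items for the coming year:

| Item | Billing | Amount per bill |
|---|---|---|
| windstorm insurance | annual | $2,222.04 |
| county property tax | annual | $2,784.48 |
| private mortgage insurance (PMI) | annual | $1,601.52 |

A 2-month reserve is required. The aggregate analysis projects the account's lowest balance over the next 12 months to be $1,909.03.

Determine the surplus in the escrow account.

$807.69

Windstorm insurance: $2,222.04
County property tax: $2,784.48
Private mortgage insurance (PMI): $1,601.52
Yearly total = $2,222.04 + $2,784.48 + $1,601.52 = $6,608.04
Base monthly escrow = $6,608.04 / 12 = $550.67
Required reserve = 2 × $550.67 = $1,101.34
Surplus = $1,909.03 − $1,101.34 = $807.69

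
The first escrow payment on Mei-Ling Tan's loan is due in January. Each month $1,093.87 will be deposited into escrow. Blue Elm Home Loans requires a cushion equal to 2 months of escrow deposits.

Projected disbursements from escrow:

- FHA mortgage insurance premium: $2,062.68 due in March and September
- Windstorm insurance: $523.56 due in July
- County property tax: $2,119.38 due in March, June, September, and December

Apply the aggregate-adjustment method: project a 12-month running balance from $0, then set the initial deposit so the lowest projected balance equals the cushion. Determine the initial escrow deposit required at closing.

Cushion = 2 × $1,093.87 = $2,187.74
Trial balance (start $0, +$1,093.87 each month, − disbursements):
  Jan: +$1,093.87 → $1,093.87
  Feb: +$1,093.87 → $2,187.74
  Mar: +$1,093.87 − $4,182.06 → -$900.45
  Apr: +$1,093.87 → $193.42
  May: +$1,093.87 → $1,287.29
  Jun: +$1,093.87 − $2,119.38 → $261.78
  Jul: +$1,093.87 − $523.56 → $832.09
  Aug: +$1,093.87 → $1,925.96
  Sep: +$1,093.87 − $4,182.06 → -$1,162.23
  Oct: +$1,093.87 → -$68.36
  Nov: +$1,093.87 → $1,025.51
  Dec: +$1,093.87 − $2,119.38 → $0.00
Lowest trial balance = -$1,162.23 (Sep)
Initial deposit = cushion − low point = $2,187.74 − (-$1,162.23) = $3,349.97

$3,349.97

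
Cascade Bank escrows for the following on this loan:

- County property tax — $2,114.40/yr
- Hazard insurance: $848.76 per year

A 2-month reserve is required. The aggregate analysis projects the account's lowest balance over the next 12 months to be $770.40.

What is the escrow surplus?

$276.54

County property tax — $2,114.40/yr
Hazard insurance — $848.76/yr
Annual escrow total = $2,114.40 + $848.76 = $2,963.16
Monthly = $2,963.16 ÷ 12 = $246.93
Cushion = 2 × $246.93 = $493.86
Excess over cushion: $770.40 − $493.86 = $276.54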